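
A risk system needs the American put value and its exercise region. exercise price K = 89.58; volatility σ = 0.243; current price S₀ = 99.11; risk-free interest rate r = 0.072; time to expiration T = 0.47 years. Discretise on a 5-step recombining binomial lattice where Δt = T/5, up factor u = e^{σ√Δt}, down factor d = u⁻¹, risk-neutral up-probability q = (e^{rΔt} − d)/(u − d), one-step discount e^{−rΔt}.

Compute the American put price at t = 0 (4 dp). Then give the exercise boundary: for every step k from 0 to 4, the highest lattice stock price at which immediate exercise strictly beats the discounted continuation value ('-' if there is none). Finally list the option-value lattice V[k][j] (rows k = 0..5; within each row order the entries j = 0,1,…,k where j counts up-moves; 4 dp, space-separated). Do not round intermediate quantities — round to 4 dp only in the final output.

price = 1.8608
boundary = - - - 79.2592 73.5688
tree:
1.8608
3.3997 0.5032
6.0423 1.0708 0.0000
10.3208 2.2788 0.0000 0.0000
16.0112 4.8497 0.0000 0.0000 0.0000
21.2931 10.3208 0.0000 0.0000 0.0000 0.0000

params: Δt=0.09400 u=1.07735 d=0.92821 q=0.52692 e^(-rΔt)=0.99325
t_5 payoffs: 21.2931 10.3208 0.0000 0.0000 0.0000 0.0000
t_4: node(4,0) S=73.5688 payoff=16.0112 vs cont=15.4070 → 16.0112 [stop]  node(4,1) S=85.3897 payoff=4.1903 vs cont=4.8497 → 4.8497 [wait]  node(4,2) S=99.1100 payoff=0.0000 vs cont=0.0000 → 0.0000 [wait]  node(4,3) S=115.0348 payoff=0.0000 vs cont=0.0000 → 0.0000 [wait]  node(4,4) S=133.5185 payoff=0.0000 vs cont=0.0000 → 0.0000 [wait]  ⇒ S*(4)=73.5688
t_3: node(3,0) S=79.2592 payoff=10.3208 vs cont=10.0617 → 10.3208 [stop]  node(3,1) S=91.9944 payoff=0.0000 vs cont=2.2788 → 2.2788 [wait]  node(3,2) S=106.7760 payoff=0.0000 vs cont=0.0000 → 0.0000 [wait]  node(3,3) S=123.9326 payoff=0.0000 vs cont=0.0000 → 0.0000 [wait]  ⇒ S*(3)=79.2592
t_2: node(2,0) S=85.3897 payoff=4.1903 vs cont=6.0423 → 6.0423 [wait]  node(2,1) S=99.1100 payoff=0.0000 vs cont=1.0708 → 1.0708 [wait]  node(2,2) S=115.0348 payoff=0.0000 vs cont=0.0000 → 0.0000 [wait]  ⇒ S*(2)=-
t_1: node(1,0) S=91.9944 payoff=0.0000 vs cont=3.3997 → 3.3997 [wait]  node(1,1) S=106.7760 payoff=0.0000 vs cont=0.5032 → 0.5032 [wait]  ⇒ S*(1)=-
t_0: node(0,0) S=99.1100 payoff=0.0000 vs cont=1.8608 → 1.8608 [wait]  ⇒ S*(0)=-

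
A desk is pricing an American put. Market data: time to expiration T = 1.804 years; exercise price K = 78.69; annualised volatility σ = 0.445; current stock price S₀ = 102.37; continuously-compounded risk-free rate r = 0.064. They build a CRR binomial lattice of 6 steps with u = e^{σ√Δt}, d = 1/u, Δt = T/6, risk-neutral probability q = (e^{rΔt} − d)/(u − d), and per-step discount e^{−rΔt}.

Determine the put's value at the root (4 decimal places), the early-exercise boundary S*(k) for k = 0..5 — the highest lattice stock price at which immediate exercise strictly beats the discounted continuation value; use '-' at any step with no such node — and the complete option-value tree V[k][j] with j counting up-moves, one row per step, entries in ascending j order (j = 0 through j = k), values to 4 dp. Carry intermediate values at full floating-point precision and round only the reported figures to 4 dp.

price = 8.9265
boundary = - - - 49.2334 38.5735 49.2334
tree:
8.9265
13.7379 4.0495
20.5073 6.9241 1.0837
29.4566 11.5947 2.1193 0.0000
40.1165 18.8687 4.1446 0.0000 0.0000
48.4684 29.4566 8.1052 0.0000 0.0000 0.0000
55.0119 40.1165 15.8508 0.0000 0.0000 0.0000 0.0000

params: Δt=0.30067 u=1.27635 d=0.78348 q=0.47872 e^(-rΔt)=0.98094
t_6 payoffs: 55.0119 40.1165 15.8508 0.0000 0.0000 0.0000 0.0000
t_5: node(5,0) S=30.2216 payoff=48.4684 vs cont=46.9686 → 48.4684 [stop]  node(5,1) S=49.2334 payoff=29.4566 vs cont=27.9569 → 29.4566 [stop]  node(5,2) S=80.2051 payoff=0.0000 vs cont=8.1052 → 8.1052 [wait]  node(5,3) S=130.6603 payoff=0.0000 vs cont=0.0000 → 0.0000 [wait]  node(5,4) S=212.8559 payoff=0.0000 vs cont=0.0000 → 0.0000 [wait]  node(5,5) S=346.7589 payoff=0.0000 vs cont=0.0000 → 0.0000 [wait]  ⇒ S*(5)=49.2334
t_4: node(4,0) S=38.5735 payoff=40.1165 vs cont=38.6168 → 40.1165 [stop]  node(4,1) S=62.8392 payoff=15.8508 vs cont=18.8687 → 18.8687 [wait]  node(4,2) S=102.3700 payoff=0.0000 vs cont=4.1446 → 4.1446 [wait]  node(4,3) S=166.7687 payoff=0.0000 vs cont=0.0000 → 0.0000 [wait]  node(4,4) S=271.6794 payoff=0.0000 vs cont=0.0000 → 0.0000 [wait]  ⇒ S*(4)=38.5735
t_3: node(3,0) S=49.2334 payoff=29.4566 vs cont=29.3741 → 29.4566 [stop]  node(3,1) S=80.2051 payoff=0.0000 vs cont=11.5947 → 11.5947 [wait]  node(3,2) S=130.6603 payoff=0.0000 vs cont=2.1193 → 2.1193 [wait]  node(3,3) S=212.8559 payoff=0.0000 vs cont=0.0000 → 0.0000 [wait]  ⇒ S*(3)=49.2334
t_2: node(2,0) S=62.8392 payoff=15.8508 vs cont=20.5073 → 20.5073 [wait]  node(2,1) S=102.3700 payoff=0.0000 vs cont=6.9241 → 6.9241 [wait]  node(2,2) S=166.7687 payoff=0.0000 vs cont=1.0837 → 1.0837 [wait]  ⇒ S*(2)=-
t_1: node(1,0) S=80.2051 payoff=0.0000 vs cont=13.7379 → 13.7379 [wait]  node(1,1) S=130.6603 payoff=0.0000 vs cont=4.0495 → 4.0495 [wait]  ⇒ S*(1)=-
t_0: node(0,0) S=102.3700 payoff=0.0000 vs cont=8.9265 → 8.9265 [wait]  ⇒ S*(0)=-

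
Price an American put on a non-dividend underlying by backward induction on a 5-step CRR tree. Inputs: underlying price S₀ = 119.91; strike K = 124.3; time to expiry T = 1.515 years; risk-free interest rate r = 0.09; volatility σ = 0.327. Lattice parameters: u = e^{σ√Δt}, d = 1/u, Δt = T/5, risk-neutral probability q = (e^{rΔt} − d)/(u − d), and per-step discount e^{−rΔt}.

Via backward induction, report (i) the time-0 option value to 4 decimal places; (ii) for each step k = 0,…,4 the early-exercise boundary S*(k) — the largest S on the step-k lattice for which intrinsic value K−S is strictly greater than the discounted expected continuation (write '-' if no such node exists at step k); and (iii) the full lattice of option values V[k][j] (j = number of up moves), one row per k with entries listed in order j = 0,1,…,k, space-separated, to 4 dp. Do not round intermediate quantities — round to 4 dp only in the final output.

price = 15.4900
boundary = - - 83.6586 69.8776 83.6586
tree:
15.4900
25.5815 7.4004
40.6414 13.6374 2.2876
54.4224 24.2208 5.0178 0.0000
65.9332 40.6414 11.0065 0.0000 0.0000
75.5479 54.4224 24.1426 0.0000 0.0000 0.0000

params: Δt=0.30300 u=1.19722 d=0.83527 q=0.53150 e^(-rΔt)=0.97310
t_5 payoffs: 75.5479 54.4224 24.1426 0.0000 0.0000 0.0000
t_4: node(4,0) S=58.3668 payoff=65.9332 vs cont=62.5893 → 65.9332 [stop]  node(4,1) S=83.6586 payoff=40.6414 vs cont=37.2975 → 40.6414 [stop]  node(4,2) S=119.9100 payoff=4.3900 vs cont=11.0065 → 11.0065 [wait]  node(4,3) S=171.8700 payoff=0.0000 vs cont=0.0000 → 0.0000 [wait]  node(4,4) S=246.3457 payoff=0.0000 vs cont=0.0000 → 0.0000 [wait]  ⇒ S*(4)=83.6586
t_3: node(3,0) S=69.8776 payoff=54.4224 vs cont=51.0785 → 54.4224 [stop]  node(3,1) S=100.1574 payoff=24.1426 vs cont=24.2208 → 24.2208 [wait]  node(3,2) S=143.5581 payoff=0.0000 vs cont=5.0178 → 5.0178 [wait]  node(3,3) S=205.7655 payoff=0.0000 vs cont=0.0000 → 0.0000 [wait]  ⇒ S*(3)=69.8776
t_2: node(2,0) S=83.6586 payoff=40.6414 vs cont=37.3380 → 40.6414 [stop]  node(2,1) S=119.9100 payoff=4.3900 vs cont=13.6374 → 13.6374 [wait]  node(2,2) S=171.8700 payoff=0.0000 vs cont=2.2876 → 2.2876 [wait]  ⇒ S*(2)=83.6586
t_1: node(1,0) S=100.1574 payoff=24.1426 vs cont=25.5815 → 25.5815 [wait]  node(1,1) S=143.5581 payoff=0.0000 vs cont=7.4004 → 7.4004 [wait]  ⇒ S*(1)=-
t_0: node(0,0) S=119.9100 payoff=4.3900 vs cont=15.4900 → 15.4900 [wait]  ⇒ S*(0)=-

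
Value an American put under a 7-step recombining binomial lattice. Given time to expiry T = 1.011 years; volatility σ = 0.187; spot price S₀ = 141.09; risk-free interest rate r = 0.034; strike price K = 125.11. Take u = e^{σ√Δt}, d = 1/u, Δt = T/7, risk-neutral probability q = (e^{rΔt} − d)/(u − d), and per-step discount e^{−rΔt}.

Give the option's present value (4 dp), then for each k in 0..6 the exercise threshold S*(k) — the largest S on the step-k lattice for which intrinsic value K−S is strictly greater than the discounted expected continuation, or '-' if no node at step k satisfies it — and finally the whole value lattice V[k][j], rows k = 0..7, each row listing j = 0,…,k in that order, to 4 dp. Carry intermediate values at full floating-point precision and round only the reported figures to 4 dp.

Δt=0.14443  u=1.07365  d=0.93140  q=0.51685  discount=0.99510
step 7 (expiry): payoffs max(K−S,0) = 39.3177 26.2146 11.1102 0.0000 0.0000 0.0000 0.0000 0.0000
step 6: (k=6,j=0): S=92.1111, (K−S)⁺=32.9989, hold=32.3860 ⇒ V=32.9989 exercise | (k=6,j=1): S=106.1794, (K−S)⁺=18.9306, hold=18.3178 ⇒ V=18.9306 exercise | (k=6,j=2): S=122.3963, (K−S)⁺=2.7137, hold=5.3416 ⇒ V=5.3416 continue | (k=6,j=3): S=141.0900, (K−S)⁺=0.0000, hold=0.0000 ⇒ V=0.0000 continue | (k=6,j=4): S=162.6388, (K−S)⁺=0.0000, hold=0.0000 ⇒ V=0.0000 continue | (k=6,j=5): S=187.4789, (K−S)⁺=0.0000, hold=0.0000 ⇒ V=0.0000 continue | (k=6,j=6): S=216.1127, (K−S)⁺=0.0000, hold=0.0000 ⇒ V=0.0000 continue  boundary S*=106.1794
step 5: (k=5,j=0): S=98.8954, (K−S)⁺=26.2146, hold=25.6017 ⇒ V=26.2146 exercise | (k=5,j=1): S=113.9998, (K−S)⁺=11.1102, hold=11.8489 ⇒ V=11.8489 continue | (k=5,j=2): S=131.4111, (K−S)⁺=0.0000, hold=2.5682 ⇒ V=2.5682 continue | (k=5,j=3): S=151.4817, (K−S)⁺=0.0000, hold=0.0000 ⇒ V=0.0000 continue | (k=5,j=4): S=174.6177, (K−S)⁺=0.0000, hold=0.0000 ⇒ V=0.0000 continue | (k=5,j=5): S=201.2873, (K−S)⁺=0.0000, hold=0.0000 ⇒ V=0.0000 continue  boundary S*=98.8954
step 4: (k=4,j=0): S=106.1794, (K−S)⁺=18.9306, hold=18.6977 ⇒ V=18.9306 exercise | (k=4,j=1): S=122.3963, (K−S)⁺=2.7137, hold=7.0177 ⇒ V=7.0177 continue | (k=4,j=2): S=141.0900, (K−S)⁺=0.0000, hold=1.2348 ⇒ V=1.2348 continue | (k=4,j=3): S=162.6388, (K−S)⁺=0.0000, hold=0.0000 ⇒ V=0.0000 continue | (k=4,j=4): S=187.4789, (K−S)⁺=0.0000, hold=0.0000 ⇒ V=0.0000 continue  boundary S*=106.1794
step 3: (k=3,j=0): S=113.9998, (K−S)⁺=11.1102, hold=12.7109 ⇒ V=12.7109 continue | (k=3,j=1): S=131.4111, (K−S)⁺=0.0000, hold=4.0091 ⇒ V=4.0091 continue | (k=3,j=2): S=151.4817, (K−S)⁺=0.0000, hold=0.5937 ⇒ V=0.5937 continue | (k=3,j=3): S=174.6177, (K−S)⁺=0.0000, hold=0.0000 ⇒ V=0.0000 continue  boundary S*=-
step 2: (k=2,j=0): S=122.3963, (K−S)⁺=2.7137, hold=8.1732 ⇒ V=8.1732 continue | (k=2,j=1): S=141.0900, (K−S)⁺=0.0000, hold=2.2328 ⇒ V=2.2328 continue | (k=2,j=2): S=162.6388, (K−S)⁺=0.0000, hold=0.2854 ⇒ V=0.2854 continue  boundary S*=-
step 1: (k=1,j=0): S=131.4111, (K−S)⁺=0.0000, hold=5.0779 ⇒ V=5.0779 continue | (k=1,j=1): S=151.4817, (K−S)⁺=0.0000, hold=1.2203 ⇒ V=1.2203 continue  boundary S*=-
step 0: (k=0,j=0): S=141.0900, (K−S)⁺=0.0000, hold=3.0690 ⇒ V=3.0690 continue  boundary S*=-

price = 3.0690
boundary = - - - - 106.1794 98.8954 106.1794
tree:
3.0690
5.0779 1.2203
8.1732 2.2328 0.2854
12.7109 4.0091 0.5937 0.0000
18.9306 7.0177 1.2348 0.0000 0.0000
26.2146 11.8489 2.5682 0.0000 0.0000 0.0000
32.9989 18.9306 5.3416 0.0000 0.0000 0.0000 0.0000
39.3177 26.2146 11.1102 0.0000 0.0000 0.0000 0.0000 0.0000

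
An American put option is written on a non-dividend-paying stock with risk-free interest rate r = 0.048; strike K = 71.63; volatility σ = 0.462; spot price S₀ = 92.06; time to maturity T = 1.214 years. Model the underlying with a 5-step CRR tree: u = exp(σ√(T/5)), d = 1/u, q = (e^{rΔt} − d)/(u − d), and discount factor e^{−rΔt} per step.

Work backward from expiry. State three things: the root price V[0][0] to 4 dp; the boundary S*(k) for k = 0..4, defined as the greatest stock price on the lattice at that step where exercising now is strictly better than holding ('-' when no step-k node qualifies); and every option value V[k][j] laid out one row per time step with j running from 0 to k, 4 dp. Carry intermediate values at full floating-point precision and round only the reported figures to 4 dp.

price = 6.2993
boundary = - - - 46.5019 58.3898
tree:
6.2993
10.3078 1.9158
16.4132 3.6491 0.0000
25.1281 6.9509 0.0000 0.0000
34.5957 13.2402 0.0000 0.0000 0.0000
42.1358 25.1281 0.0000 0.0000 0.0000 0.0000

Δt=0.24280, u=1.25564, d=0.79640, q=0.46886, disc=e^(-rΔt)=0.98841
k=5 terminal: V=max(K-S,0) → 42.1358 25.1281 0.0000 0.0000 0.0000 0.0000
k=4: j=0 S=37.0343 intr=34.5957 cont=33.7658 V=34.5957[EX]; j=1 S=58.3898 intr=13.2402 cont=13.1920 V=13.2402[EX]; j=2 S=92.0600 intr=0.0000 cont=0.0000 V=0.0000[hold]; j=3 S=145.1459 intr=0.0000 cont=0.0000 V=0.0000[hold]; j=4 S=228.8434 intr=0.0000 cont=0.0000 V=0.0000[hold]  S*(4)=58.3898
k=3: j=0 S=46.5019 intr=25.1281 cont=24.2982 V=25.1281[EX]; j=1 S=73.3169 intr=0.0000 cont=6.9509 V=6.9509[hold]; j=2 S=115.5947 intr=0.0000 cont=0.0000 V=0.0000[hold]; j=3 S=182.2517 intr=0.0000 cont=0.0000 V=0.0000[hold]  S*(3)=46.5019
k=2: j=0 S=58.3898 intr=13.2402 cont=16.4132 V=16.4132[hold]; j=1 S=92.0600 intr=0.0000 cont=3.6491 V=3.6491[hold]; j=2 S=145.1459 intr=0.0000 cont=0.0000 V=0.0000[hold]  S*(2)=-
k=1: j=0 S=73.3169 intr=0.0000 cont=10.3078 V=10.3078[hold]; j=1 S=115.5947 intr=0.0000 cont=1.9158 V=1.9158[hold]  S*(1)=-
k=0: j=0 S=92.0600 intr=0.0000 cont=6.2993 V=6.2993[hold]  S*(0)=-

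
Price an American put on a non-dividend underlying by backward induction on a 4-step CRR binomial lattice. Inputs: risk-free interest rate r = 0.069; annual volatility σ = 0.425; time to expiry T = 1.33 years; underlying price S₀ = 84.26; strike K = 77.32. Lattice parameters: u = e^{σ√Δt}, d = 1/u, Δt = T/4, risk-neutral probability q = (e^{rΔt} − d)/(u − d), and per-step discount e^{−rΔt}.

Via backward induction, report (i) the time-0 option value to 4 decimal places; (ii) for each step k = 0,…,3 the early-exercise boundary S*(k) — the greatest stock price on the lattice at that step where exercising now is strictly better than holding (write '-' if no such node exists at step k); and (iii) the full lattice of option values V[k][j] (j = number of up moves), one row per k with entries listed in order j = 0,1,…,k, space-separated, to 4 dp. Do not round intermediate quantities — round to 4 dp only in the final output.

Δt=0.33250  u=1.27771  d=0.78265  q=0.48592  discount=0.97732
step 4 (expiry): payoffs max(K−S,0) = 45.7048 25.7070 0.0000 0.0000 0.0000
step 3: (k=3,j=0): S=40.3950, (K−S)⁺=36.9250, hold=35.1713 ⇒ V=36.9250 exercise | (k=3,j=1): S=65.9463, (K−S)⁺=11.3737, hold=12.9158 ⇒ V=12.9158 continue | (k=3,j=2): S=107.6596, (K−S)⁺=0.0000, hold=0.0000 ⇒ V=0.0000 continue | (k=3,j=3): S=175.7580, (K−S)⁺=0.0000, hold=0.0000 ⇒ V=0.0000 continue  boundary S*=40.3950
step 2: (k=2,j=0): S=51.6130, (K−S)⁺=25.7070, hold=24.6856 ⇒ V=25.7070 exercise | (k=2,j=1): S=84.2600, (K−S)⁺=0.0000, hold=6.4892 ⇒ V=6.4892 continue | (k=2,j=2): S=137.5574, (K−S)⁺=0.0000, hold=0.0000 ⇒ V=0.0000 continue  boundary S*=51.6130
step 1: (k=1,j=0): S=65.9463, (K−S)⁺=11.3737, hold=15.9975 ⇒ V=15.9975 continue | (k=1,j=1): S=107.6596, (K−S)⁺=0.0000, hold=3.2603 ⇒ V=3.2603 continue  boundary S*=-
step 0: (k=0,j=0): S=84.2600, (K−S)⁺=0.0000, hold=9.5858 ⇒ V=9.5858 continue  boundary S*=-

price = 9.5858
boundary = - - 51.6130 40.3950
tree:
9.5858
15.9975 3.2603
25.7070 6.4892 0.0000
36.9250 12.9158 0.0000 0.0000
45.7048 25.7070 0.0000 0.0000 0.0000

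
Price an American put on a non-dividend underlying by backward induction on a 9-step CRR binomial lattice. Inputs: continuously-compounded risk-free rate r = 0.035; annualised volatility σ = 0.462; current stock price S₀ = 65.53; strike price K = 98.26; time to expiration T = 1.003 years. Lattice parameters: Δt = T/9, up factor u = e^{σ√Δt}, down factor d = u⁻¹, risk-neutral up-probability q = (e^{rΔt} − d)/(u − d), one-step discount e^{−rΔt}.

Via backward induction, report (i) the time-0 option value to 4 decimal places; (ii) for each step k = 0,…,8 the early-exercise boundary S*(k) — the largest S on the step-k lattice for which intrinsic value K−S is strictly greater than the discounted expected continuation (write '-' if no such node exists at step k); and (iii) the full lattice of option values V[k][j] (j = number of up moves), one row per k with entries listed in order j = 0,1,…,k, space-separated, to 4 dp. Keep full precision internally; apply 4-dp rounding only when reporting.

Δt=0.11144  u=1.16676  d=0.85707  q=0.47414  discount=0.99611
step 9 (expiry): payoffs max(K−S,0) = 81.9067 75.9978 67.9538 57.0032 42.0959 21.8022 0.0000 0.0000 0.0000 0.0000
step 8: (k=8,j=0): S=19.0804, (K−S)⁺=79.1796, hold=78.7971 ⇒ V=79.1796 exercise | (k=8,j=1): S=25.9747, (K−S)⁺=72.2853, hold=71.9028 ⇒ V=72.2853 exercise | (k=8,j=2): S=35.3601, (K−S)⁺=62.8999, hold=62.5174 ⇒ V=62.8999 exercise | (k=8,j=3): S=48.1368, (K−S)⁺=50.1232, hold=49.7407 ⇒ V=50.1232 exercise | (k=8,j=4): S=65.5300, (K−S)⁺=32.7300, hold=32.3475 ⇒ V=32.7300 exercise | (k=8,j=5): S=89.2079, (K−S)⁺=9.0521, hold=11.4203 ⇒ V=11.4203 continue | (k=8,j=6): S=121.4413, (K−S)⁺=0.0000, hold=0.0000 ⇒ V=0.0000 continue | (k=8,j=7): S=165.3217, (K−S)⁺=0.0000, hold=0.0000 ⇒ V=0.0000 continue | (k=8,j=8): S=225.0572, (K−S)⁺=0.0000, hold=0.0000 ⇒ V=0.0000 continue  boundary S*=65.5300
step 7: (k=7,j=0): S=22.2622, (K−S)⁺=75.9978, hold=75.6152 ⇒ V=75.9978 exercise | (k=7,j=1): S=30.3062, (K−S)⁺=67.9538, hold=67.5712 ⇒ V=67.9538 exercise | (k=7,j=2): S=41.2568, (K−S)⁺=57.0032, hold=56.6207 ⇒ V=57.0032 exercise | (k=7,j=3): S=56.1641, (K−S)⁺=42.0959, hold=41.7134 ⇒ V=42.0959 exercise | (k=7,j=4): S=76.4578, (K−S)⁺=21.8022, hold=22.5382 ⇒ V=22.5382 continue | (k=7,j=5): S=104.0842, (K−S)⁺=0.0000, hold=5.9821 ⇒ V=5.9821 continue | (k=7,j=6): S=141.6929, (K−S)⁺=0.0000, hold=0.0000 ⇒ V=0.0000 continue | (k=7,j=7): S=192.8907, (K−S)⁺=0.0000, hold=0.0000 ⇒ V=0.0000 continue  boundary S*=56.1641
step 6: (k=6,j=0): S=25.9747, (K−S)⁺=72.2853, hold=71.9028 ⇒ V=72.2853 exercise | (k=6,j=1): S=35.3601, (K−S)⁺=62.8999, hold=62.5174 ⇒ V=62.8999 exercise | (k=6,j=2): S=48.1368, (K−S)⁺=50.1232, hold=49.7407 ⇒ V=50.1232 exercise | (k=6,j=3): S=65.5300, (K−S)⁺=32.7300, hold=32.6951 ⇒ V=32.7300 exercise | (k=6,j=4): S=89.2079, (K−S)⁺=9.0521, hold=14.6311 ⇒ V=14.6311 continue | (k=6,j=5): S=121.4413, (K−S)⁺=0.0000, hold=3.1335 ⇒ V=3.1335 continue | (k=6,j=6): S=165.3217, (K−S)⁺=0.0000, hold=0.0000 ⇒ V=0.0000 continue  boundary S*=65.5300
step 5: (k=5,j=0): S=30.3062, (K−S)⁺=67.9538, hold=67.5712 ⇒ V=67.9538 exercise | (k=5,j=1): S=41.2568, (K−S)⁺=57.0032, hold=56.6207 ⇒ V=57.0032 exercise | (k=5,j=2): S=56.1641, (K−S)⁺=42.0959, hold=41.7134 ⇒ V=42.0959 exercise | (k=5,j=3): S=76.4578, (K−S)⁺=21.8022, hold=24.0546 ⇒ V=24.0546 continue | (k=5,j=4): S=104.0842, (K−S)⁺=0.0000, hold=9.1439 ⇒ V=9.1439 continue | (k=5,j=5): S=141.6929, (K−S)⁺=0.0000, hold=1.6414 ⇒ V=1.6414 continue  boundary S*=56.1641
step 4: (k=4,j=0): S=35.3601, (K−S)⁺=62.8999, hold=62.5174 ⇒ V=62.8999 exercise | (k=4,j=1): S=48.1368, (K−S)⁺=50.1232, hold=49.7407 ⇒ V=50.1232 exercise | (k=4,j=2): S=65.5300, (K−S)⁺=32.7300, hold=33.4113 ⇒ V=33.4113 continue | (k=4,j=3): S=89.2079, (K−S)⁺=9.0521, hold=16.9188 ⇒ V=16.9188 continue | (k=4,j=4): S=121.4413, (K−S)⁺=0.0000, hold=5.5649 ⇒ V=5.5649 continue  boundary S*=48.1368
step 3: (k=3,j=0): S=41.2568, (K−S)⁺=57.0032, hold=56.6207 ⇒ V=57.0032 exercise | (k=3,j=1): S=56.1641, (K−S)⁺=42.0959, hold=42.0352 ⇒ V=42.0959 exercise | (k=3,j=2): S=76.4578, (K−S)⁺=21.8022, hold=25.4919 ⇒ V=25.4919 continue | (k=3,j=3): S=104.0842, (K−S)⁺=0.0000, hold=11.4906 ⇒ V=11.4906 continue  boundary S*=56.1641
step 2: (k=2,j=0): S=48.1368, (K−S)⁺=50.1232, hold=49.7407 ⇒ V=50.1232 exercise | (k=2,j=1): S=65.5300, (K−S)⁺=32.7300, hold=34.0901 ⇒ V=34.0901 continue | (k=2,j=2): S=89.2079, (K−S)⁺=9.0521, hold=18.7800 ⇒ V=18.7800 continue  boundary S*=48.1368
step 1: (k=1,j=0): S=56.1641, (K−S)⁺=42.0959, hold=42.3558 ⇒ V=42.3558 continue | (k=1,j=1): S=76.4578, (K−S)⁺=21.8022, hold=26.7265 ⇒ V=26.7265 continue  boundary S*=-
step 0: (k=0,j=0): S=65.5300, (K−S)⁺=32.7300, hold=34.8093 ⇒ V=34.8093 continue  boundary S*=-

price = 34.8093
boundary = - - 48.1368 56.1641 48.1368 56.1641 65.5300 56.1641 65.5300
tree:
34.8093
42.3558 26.7265
50.1232 34.0901 18.7800
57.0032 42.0959 25.4919 11.4906
62.8999 50.1232 33.4113 16.9188 5.5649
67.9538 57.0032 42.0959 24.0546 9.1439 1.6414
72.2853 62.8999 50.1232 32.7300 14.6311 3.1335 0.0000
75.9978 67.9538 57.0032 42.0959 22.5382 5.9821 0.0000 0.0000
79.1796 72.2853 62.8999 50.1232 32.7300 11.4203 0.0000 0.0000 0.0000
81.9067 75.9978 67.9538 57.0032 42.0959 21.8022 0.0000 0.0000 0.0000 0.0000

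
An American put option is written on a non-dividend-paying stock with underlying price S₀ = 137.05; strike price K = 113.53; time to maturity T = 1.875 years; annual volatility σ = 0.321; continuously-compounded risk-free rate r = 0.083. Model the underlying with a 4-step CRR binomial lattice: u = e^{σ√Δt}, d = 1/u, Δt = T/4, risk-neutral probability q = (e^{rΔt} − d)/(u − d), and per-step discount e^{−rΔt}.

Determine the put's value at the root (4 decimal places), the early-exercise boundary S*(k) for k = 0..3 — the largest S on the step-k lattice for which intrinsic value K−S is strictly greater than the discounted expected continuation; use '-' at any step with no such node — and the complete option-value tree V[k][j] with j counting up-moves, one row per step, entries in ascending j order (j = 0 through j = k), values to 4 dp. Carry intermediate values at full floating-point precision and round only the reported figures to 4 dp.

params: Δt=0.46875 u=1.24579 d=0.80270 q=0.53481 e^(-rΔt)=0.96184
t_4 payoffs: 56.6325 25.2248 0.0000 0.0000 0.0000
t_3: node(3,0) S=70.8826 payoff=42.6474 vs cont=38.3152 → 42.6474 [stop]  node(3,1) S=110.0101 payoff=3.5199 vs cont=11.2865 → 11.2865 [wait]  node(3,2) S=170.7362 payoff=0.0000 vs cont=0.0000 → 0.0000 [wait]  node(3,3) S=264.9833 payoff=0.0000 vs cont=0.0000 → 0.0000 [wait]  ⇒ S*(3)=70.8826
t_2: node(2,0) S=88.3052 payoff=25.2248 vs cont=24.8878 → 25.2248 [stop]  node(2,1) S=137.0500 payoff=0.0000 vs cont=5.0500 → 5.0500 [wait]  node(2,2) S=212.7022 payoff=0.0000 vs cont=0.0000 → 0.0000 [wait]  ⇒ S*(2)=88.3052
t_1: node(1,0) S=110.0101 payoff=3.5199 vs cont=13.8842 → 13.8842 [wait]  node(1,1) S=170.7362 payoff=0.0000 vs cont=2.2595 → 2.2595 [wait]  ⇒ S*(1)=-
t_0: node(0,0) S=137.0500 payoff=0.0000 vs cont=7.3746 → 7.3746 [wait]  ⇒ S*(0)=-

price = 7.3746
boundary = - - 88.3052 70.8826
tree:
7.3746
13.8842 2.2595
25.2248 5.0500 0.0000
42.6474 11.2865 0.0000 0.0000
56.6325 25.2248 0.0000 0.0000 0.0000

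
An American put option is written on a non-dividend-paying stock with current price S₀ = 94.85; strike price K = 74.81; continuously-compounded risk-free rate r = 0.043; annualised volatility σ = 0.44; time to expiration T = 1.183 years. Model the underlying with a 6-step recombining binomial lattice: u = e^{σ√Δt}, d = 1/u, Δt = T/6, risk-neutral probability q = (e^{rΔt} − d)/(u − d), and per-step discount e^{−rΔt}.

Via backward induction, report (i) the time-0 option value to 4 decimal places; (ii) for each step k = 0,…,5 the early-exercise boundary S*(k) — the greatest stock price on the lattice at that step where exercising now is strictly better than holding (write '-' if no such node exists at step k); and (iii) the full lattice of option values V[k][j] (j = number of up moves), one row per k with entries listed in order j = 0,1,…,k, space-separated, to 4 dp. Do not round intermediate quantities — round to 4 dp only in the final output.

price = 7.1686
boundary = - - - - 43.4146 52.7820
tree:
7.1686
10.9074 3.1314
16.1336 5.2801 0.7935
23.0282 8.7411 1.5184 0.0000
31.3954 14.1190 2.9056 0.0000 0.0000
39.1004 22.0280 5.5600 0.0000 0.0000 0.0000
45.4379 31.3954 10.6393 0.0000 0.0000 0.0000 0.0000

Δt=0.19717, u=1.21577, d=0.82253, q=0.47296, disc=e^(-rΔt)=0.99156
k=6 terminal: V=max(K-S,0) → 45.4379 31.3954 10.6393 0.0000 0.0000 0.0000 0.0000
k=5: j=0 S=35.7096 intr=39.1004 cont=38.4688 V=39.1004[EX]; j=1 S=52.7820 intr=22.0280 cont=21.3964 V=22.0280[EX]; j=2 S=78.0166 intr=0.0000 cont=5.5600 V=5.5600[hold]; j=3 S=115.3155 intr=0.0000 cont=0.0000 V=0.0000[hold]; j=4 S=170.4466 intr=0.0000 cont=0.0000 V=0.0000[hold]; j=5 S=251.9354 intr=0.0000 cont=0.0000 V=0.0000[hold]  S*(5)=52.7820
k=4: j=0 S=43.4146 intr=31.3954 cont=30.7638 V=31.3954[EX]; j=1 S=64.1707 intr=10.6393 cont=14.1190 V=14.1190[hold]; j=2 S=94.8500 intr=0.0000 cont=2.9056 V=2.9056[hold]; j=3 S=140.1968 intr=0.0000 cont=0.0000 V=0.0000[hold]; j=4 S=207.2234 intr=0.0000 cont=0.0000 V=0.0000[hold]  S*(4)=43.4146
k=3: j=0 S=52.7820 intr=22.0280 cont=23.0282 V=23.0282[hold]; j=1 S=78.0166 intr=0.0000 cont=8.7411 V=8.7411[hold]; j=2 S=115.3155 intr=0.0000 cont=1.5184 V=1.5184[hold]; j=3 S=170.4466 intr=0.0000 cont=0.0000 V=0.0000[hold]  S*(3)=-
k=2: j=0 S=64.1707 intr=10.6393 cont=16.1336 V=16.1336[hold]; j=1 S=94.8500 intr=0.0000 cont=5.2801 V=5.2801[hold]; j=2 S=140.1968 intr=0.0000 cont=0.7935 V=0.7935[hold]  S*(2)=-
k=1: j=0 S=78.0166 intr=0.0000 cont=10.9074 V=10.9074[hold]; j=1 S=115.3155 intr=0.0000 cont=3.1314 V=3.1314[hold]  S*(1)=-
k=0: j=0 S=94.8500 intr=0.0000 cont=7.1686 V=7.1686[hold]  S*(0)=-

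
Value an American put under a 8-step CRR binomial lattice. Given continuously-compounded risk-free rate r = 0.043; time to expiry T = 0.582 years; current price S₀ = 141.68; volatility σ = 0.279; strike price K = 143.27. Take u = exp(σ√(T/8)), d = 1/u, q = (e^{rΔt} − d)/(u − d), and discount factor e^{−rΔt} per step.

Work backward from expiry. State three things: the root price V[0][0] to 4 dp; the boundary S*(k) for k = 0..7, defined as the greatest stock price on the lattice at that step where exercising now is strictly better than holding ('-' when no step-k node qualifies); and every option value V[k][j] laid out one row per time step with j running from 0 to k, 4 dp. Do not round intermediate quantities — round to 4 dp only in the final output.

Δt=0.07275, u=1.07816, d=0.92751, q=0.50199, disc=e^(-rΔt)=0.99688
k=8 terminal: V=max(K-S,0) → 65.6713 53.0676 38.4168 21.3865 1.5900 0.0000 0.0000 0.0000 0.0000
k=7: j=0 S=83.6636 intr=59.6064 cont=59.1589 V=59.6064[EX]; j=1 S=97.2523 intr=46.0177 cont=45.5702 V=46.0177[EX]; j=2 S=113.0481 intr=30.2219 cont=29.7744 V=30.2219[EX]; j=3 S=131.4095 intr=11.8605 cont=11.4130 V=11.8605[EX]; j=4 S=152.7532 intr=0.0000 cont=0.7894 V=0.7894[hold]; j=5 S=177.5635 intr=0.0000 cont=0.0000 V=0.0000[hold]; j=6 S=206.4036 intr=0.0000 cont=0.0000 V=0.0000[hold]; j=7 S=239.9278 intr=0.0000 cont=0.0000 V=0.0000[hold]  S*(7)=131.4095
k=6: j=0 S=90.2024 intr=53.0676 cont=52.6201 V=53.0676[EX]; j=1 S=104.8532 intr=38.4168 cont=37.9693 V=38.4168[EX]; j=2 S=121.8835 intr=21.3865 cont=20.9390 V=21.3865[EX]; j=3 S=141.6800 intr=1.5900 cont=6.2832 V=6.2832[hold]; j=4 S=164.6918 intr=0.0000 cont=0.3919 V=0.3919[hold]; j=5 S=191.4412 intr=0.0000 cont=0.0000 V=0.0000[hold]; j=6 S=222.5353 intr=0.0000 cont=0.0000 V=0.0000[hold]  S*(6)=121.8835
k=5: j=0 S=97.2523 intr=46.0177 cont=45.5702 V=46.0177[EX]; j=1 S=113.0481 intr=30.2219 cont=29.7744 V=30.2219[EX]; j=2 S=131.4095 intr=11.8605 cont=13.7616 V=13.7616[hold]; j=3 S=152.7532 intr=0.0000 cont=3.3154 V=3.3154[hold]; j=4 S=177.5635 intr=0.0000 cont=0.1945 V=0.1945[hold]; j=5 S=206.4036 intr=0.0000 cont=0.0000 V=0.0000[hold]  S*(5)=113.0481
k=4: j=0 S=104.8532 intr=38.4168 cont=37.9693 V=38.4168[EX]; j=1 S=121.8835 intr=21.3865 cont=21.8903 V=21.8903[hold]; j=2 S=141.6800 intr=1.5900 cont=8.4911 V=8.4911[hold]; j=3 S=164.6918 intr=0.0000 cont=1.7433 V=1.7433[hold]; j=4 S=191.4412 intr=0.0000 cont=0.0966 V=0.0966[hold]  S*(4)=104.8532
k=3: j=0 S=113.0481 intr=30.2219 cont=30.0265 V=30.2219[EX]; j=1 S=131.4095 intr=11.8605 cont=15.1166 V=15.1166[hold]; j=2 S=152.7532 intr=0.0000 cont=5.0878 V=5.0878[hold]; j=3 S=177.5635 intr=0.0000 cont=0.9138 V=0.9138[hold]  S*(3)=113.0481
k=2: j=0 S=121.8835 intr=21.3865 cont=22.5684 V=22.5684[hold]; j=1 S=141.6800 intr=1.5900 cont=10.0507 V=10.0507[hold]; j=2 S=164.6918 intr=0.0000 cont=2.9831 V=2.9831[hold]  S*(2)=-
k=1: j=0 S=131.4095 intr=11.8605 cont=16.2337 V=16.2337[hold]; j=1 S=152.7532 intr=0.0000 cont=6.4825 V=6.4825[hold]  S*(1)=-
k=0: j=0 S=141.6800 intr=1.5900 cont=11.3033 V=11.3033[hold]  S*(0)=-

price = 11.3033
boundary = - - - 113.0481 104.8532 113.0481 121.8835 131.4095
tree:
11.3033
16.2337 6.4825
22.5684 10.0507 2.9831
30.2219 15.1166 5.0878 0.9138
38.4168 21.8903 8.4911 1.7433 0.0966
46.0177 30.2219 13.7616 3.3154 0.1945 0.0000
53.0676 38.4168 21.3865 6.2832 0.3919 0.0000 0.0000
59.6064 46.0177 30.2219 11.8605 0.7894 0.0000 0.0000 0.0000
65.6713 53.0676 38.4168 21.3865 1.5900 0.0000 0.0000 0.0000 0.0000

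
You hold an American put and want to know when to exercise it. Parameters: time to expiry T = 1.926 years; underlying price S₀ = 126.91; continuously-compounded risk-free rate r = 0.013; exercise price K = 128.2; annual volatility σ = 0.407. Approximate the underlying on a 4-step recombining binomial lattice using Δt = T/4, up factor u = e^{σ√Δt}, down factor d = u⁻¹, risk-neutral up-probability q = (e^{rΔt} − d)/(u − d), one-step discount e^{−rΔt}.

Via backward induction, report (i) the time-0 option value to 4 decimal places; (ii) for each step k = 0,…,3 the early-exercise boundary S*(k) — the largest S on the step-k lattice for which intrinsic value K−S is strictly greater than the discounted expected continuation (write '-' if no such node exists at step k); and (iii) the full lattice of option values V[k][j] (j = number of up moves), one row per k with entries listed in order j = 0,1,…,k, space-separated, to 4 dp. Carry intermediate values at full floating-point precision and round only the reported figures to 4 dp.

price = 26.3355
boundary = - - 72.1424 95.6849
tree:
26.3355
39.2029 10.3890
56.0576 18.3820 0.3983
73.8076 32.5151 0.7168 0.0000
87.1904 56.0576 1.2900 0.0000 0.0000

params: Δt=0.48150 u=1.32633 d=0.75396 q=0.44083 e^(-rΔt)=0.99376
t_4 payoffs: 87.1904 56.0576 1.2900 0.0000 0.0000
t_3: node(3,0) S=54.3924 payoff=73.8076 vs cont=73.0077 → 73.8076 [stop]  node(3,1) S=95.6849 payoff=32.5151 vs cont=31.7152 → 32.5151 [stop]  node(3,2) S=168.3249 payoff=0.0000 vs cont=0.7168 → 0.7168 [wait]  node(3,3) S=296.1105 payoff=0.0000 vs cont=0.0000 → 0.0000 [wait]  ⇒ S*(3)=95.6849
t_2: node(2,0) S=72.1424 payoff=56.0576 vs cont=55.2576 → 56.0576 [stop]  node(2,1) S=126.9100 payoff=1.2900 vs cont=18.3820 → 18.3820 [wait]  node(2,2) S=223.2550 payoff=0.0000 vs cont=0.3983 → 0.3983 [wait]  ⇒ S*(2)=72.1424
t_1: node(1,0) S=95.6849 payoff=32.5151 vs cont=39.2029 → 39.2029 [wait]  node(1,1) S=168.3249 payoff=0.0000 vs cont=10.3890 → 10.3890 [wait]  ⇒ S*(1)=-
t_0: node(0,0) S=126.9100 payoff=1.2900 vs cont=26.3355 → 26.3355 [wait]  ⇒ S*(0)=-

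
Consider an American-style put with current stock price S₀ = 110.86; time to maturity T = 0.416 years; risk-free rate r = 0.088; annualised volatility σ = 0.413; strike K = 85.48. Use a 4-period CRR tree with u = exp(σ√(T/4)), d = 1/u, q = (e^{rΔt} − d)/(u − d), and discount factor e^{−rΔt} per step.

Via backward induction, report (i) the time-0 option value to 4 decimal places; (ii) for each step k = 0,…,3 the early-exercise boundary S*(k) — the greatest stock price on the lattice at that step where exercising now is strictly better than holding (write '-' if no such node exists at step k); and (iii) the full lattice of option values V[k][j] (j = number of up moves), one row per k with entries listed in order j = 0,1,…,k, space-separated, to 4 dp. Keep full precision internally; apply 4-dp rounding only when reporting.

price = 1.4428
boundary = - - - 74.3440
tree:
1.4428
2.8529 0.0658
5.6381 0.1331 0.0000
11.1360 0.2692 0.0000 0.0000
20.4067 0.5446 0.0000 0.0000 0.0000

Δt=0.10400  u=1.14247  d=0.87530  q=0.50117  discount=0.99089
step 4 (expiry): payoffs max(K−S,0) = 20.4067 0.5446 0.0000 0.0000 0.0000
step 3: (k=3,j=0): S=74.3440, (K−S)⁺=11.1360, hold=10.3573 ⇒ V=11.1360 exercise | (k=3,j=1): S=97.0358, (K−S)⁺=0.0000, hold=0.2692 ⇒ V=0.2692 continue | (k=3,j=2): S=126.6537, (K−S)⁺=0.0000, hold=0.0000 ⇒ V=0.0000 continue | (k=3,j=3): S=165.3118, (K−S)⁺=0.0000, hold=0.0000 ⇒ V=0.0000 continue  boundary S*=74.3440
step 2: (k=2,j=0): S=84.9354, (K−S)⁺=0.5446, hold=5.6381 ⇒ V=5.6381 continue | (k=2,j=1): S=110.8600, (K−S)⁺=0.0000, hold=0.1331 ⇒ V=0.1331 continue | (k=2,j=2): S=144.6975, (K−S)⁺=0.0000, hold=0.0000 ⇒ V=0.0000 continue  boundary S*=-
step 1: (k=1,j=0): S=97.0358, (K−S)⁺=0.0000, hold=2.8529 ⇒ V=2.8529 continue | (k=1,j=1): S=126.6537, (K−S)⁺=0.0000, hold=0.0658 ⇒ V=0.0658 continue  boundary S*=-
step 0: (k=0,j=0): S=110.8600, (K−S)⁺=0.0000, hold=1.4428 ⇒ V=1.4428 continue  boundary S*=-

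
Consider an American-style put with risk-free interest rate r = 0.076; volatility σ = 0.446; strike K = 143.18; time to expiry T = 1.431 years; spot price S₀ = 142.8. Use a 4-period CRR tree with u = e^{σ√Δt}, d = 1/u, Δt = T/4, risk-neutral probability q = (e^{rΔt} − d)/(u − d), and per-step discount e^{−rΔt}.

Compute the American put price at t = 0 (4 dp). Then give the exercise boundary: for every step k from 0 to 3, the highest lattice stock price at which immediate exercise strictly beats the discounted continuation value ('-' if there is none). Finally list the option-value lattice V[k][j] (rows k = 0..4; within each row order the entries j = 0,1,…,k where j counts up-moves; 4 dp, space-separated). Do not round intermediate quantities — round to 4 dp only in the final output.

price = 23.0262
boundary = - - 83.7570 109.3641
tree:
23.0262
37.8377 8.5924
59.4230 17.0460 0.0955
79.0343 33.8159 0.1905 0.0000
94.0537 59.4230 0.3800 0.0000 0.0000

params: Δt=0.35775 u=1.30573 d=0.76585 q=0.48475 e^(-rΔt)=0.97318
t_4 payoffs: 94.0537 59.4230 0.3800 0.0000 0.0000
t_3: node(3,0) S=64.1457 payoff=79.0343 vs cont=75.1938 → 79.0343 [stop]  node(3,1) S=109.3641 payoff=33.8159 vs cont=29.9754 → 33.8159 [stop]  node(3,2) S=186.4583 payoff=0.0000 vs cont=0.1905 → 0.1905 [wait]  node(3,3) S=317.8986 payoff=0.0000 vs cont=0.0000 → 0.0000 [wait]  ⇒ S*(3)=109.3641
t_2: node(2,0) S=83.7570 payoff=59.4230 vs cont=55.5825 → 59.4230 [stop]  node(2,1) S=142.8000 payoff=0.3800 vs cont=17.0460 → 17.0460 [wait]  node(2,2) S=243.4642 payoff=0.0000 vs cont=0.0955 → 0.0955 [wait]  ⇒ S*(2)=83.7570
t_1: node(1,0) S=109.3641 payoff=33.8159 vs cont=37.8377 → 37.8377 [wait]  node(1,1) S=186.4583 payoff=0.0000 vs cont=8.5924 → 8.5924 [wait]  ⇒ S*(1)=-
t_0: node(0,0) S=142.8000 payoff=0.3800 vs cont=23.0262 → 23.0262 [wait]  ⇒ S*(0)=-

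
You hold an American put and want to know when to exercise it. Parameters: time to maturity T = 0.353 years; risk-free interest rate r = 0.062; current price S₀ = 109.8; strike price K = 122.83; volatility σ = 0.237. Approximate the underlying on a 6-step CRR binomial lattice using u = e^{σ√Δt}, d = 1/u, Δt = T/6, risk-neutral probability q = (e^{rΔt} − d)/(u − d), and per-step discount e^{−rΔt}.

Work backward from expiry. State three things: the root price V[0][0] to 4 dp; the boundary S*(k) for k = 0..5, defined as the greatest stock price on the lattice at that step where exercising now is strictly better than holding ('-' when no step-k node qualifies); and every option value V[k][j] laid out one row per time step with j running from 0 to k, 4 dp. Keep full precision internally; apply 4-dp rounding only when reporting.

price = 13.7212
boundary = - 103.6661 97.8748 103.6661 109.8000 116.2969
tree:
13.7212
19.1639 8.7413
24.9552 13.2796 4.5701
30.4229 19.1639 7.8848 1.5105
35.5852 24.9552 13.0300 3.1414 0.0000
40.4591 30.4229 19.1639 6.5331 0.0000 0.0000
45.0607 35.5852 24.9552 13.0300 0.0000 0.0000 0.0000

Δt=0.05883  u=1.05917  d=0.94414  q=0.51740  discount=0.99636
step 6 (expiry): payoffs max(K−S,0) = 45.0607 35.5852 24.9552 13.0300 0.0000 0.0000 0.0000
step 5: (k=5,j=0): S=82.3709, (K−S)⁺=40.4591, hold=40.0119 ⇒ V=40.4591 exercise | (k=5,j=1): S=92.4071, (K−S)⁺=30.4229, hold=29.9757 ⇒ V=30.4229 exercise | (k=5,j=2): S=103.6661, (K−S)⁺=19.1639, hold=18.7167 ⇒ V=19.1639 exercise | (k=5,j=3): S=116.2969, (K−S)⁺=6.5331, hold=6.2654 ⇒ V=6.5331 exercise | (k=5,j=4): S=130.4667, (K−S)⁺=0.0000, hold=0.0000 ⇒ V=0.0000 continue | (k=5,j=5): S=146.3629, (K−S)⁺=0.0000, hold=0.0000 ⇒ V=0.0000 continue  boundary S*=116.2969
step 4: (k=4,j=0): S=87.2448, (K−S)⁺=35.5852, hold=35.1380 ⇒ V=35.5852 exercise | (k=4,j=1): S=97.8748, (K−S)⁺=24.9552, hold=24.5080 ⇒ V=24.9552 exercise | (k=4,j=2): S=109.8000, (K−S)⁺=13.0300, hold=12.5828 ⇒ V=13.0300 exercise | (k=4,j=3): S=123.1782, (K−S)⁺=0.0000, hold=3.1414 ⇒ V=3.1414 continue | (k=4,j=4): S=138.1864, (K−S)⁺=0.0000, hold=0.0000 ⇒ V=0.0000 continue  boundary S*=109.8000
step 3: (k=3,j=0): S=92.4071, (K−S)⁺=30.4229, hold=29.9757 ⇒ V=30.4229 exercise | (k=3,j=1): S=103.6661, (K−S)⁺=19.1639, hold=18.7167 ⇒ V=19.1639 exercise | (k=3,j=2): S=116.2969, (K−S)⁺=6.5331, hold=7.8848 ⇒ V=7.8848 continue | (k=3,j=3): S=130.4667, (K−S)⁺=0.0000, hold=1.5105 ⇒ V=1.5105 continue  boundary S*=103.6661
step 2: (k=2,j=0): S=97.8748, (K−S)⁺=24.9552, hold=24.5080 ⇒ V=24.9552 exercise | (k=2,j=1): S=109.8000, (K−S)⁺=13.0300, hold=13.2796 ⇒ V=13.2796 continue | (k=2,j=2): S=123.1782, (K−S)⁺=0.0000, hold=4.5701 ⇒ V=4.5701 continue  boundary S*=97.8748
step 1: (k=1,j=0): S=103.6661, (K−S)⁺=19.1639, hold=18.8454 ⇒ V=19.1639 exercise | (k=1,j=1): S=116.2969, (K−S)⁺=6.5331, hold=8.7413 ⇒ V=8.7413 continue  boundary S*=103.6661
step 0: (k=0,j=0): S=109.8000, (K−S)⁺=13.0300, hold=13.7212 ⇒ V=13.7212 continue  boundary S*=-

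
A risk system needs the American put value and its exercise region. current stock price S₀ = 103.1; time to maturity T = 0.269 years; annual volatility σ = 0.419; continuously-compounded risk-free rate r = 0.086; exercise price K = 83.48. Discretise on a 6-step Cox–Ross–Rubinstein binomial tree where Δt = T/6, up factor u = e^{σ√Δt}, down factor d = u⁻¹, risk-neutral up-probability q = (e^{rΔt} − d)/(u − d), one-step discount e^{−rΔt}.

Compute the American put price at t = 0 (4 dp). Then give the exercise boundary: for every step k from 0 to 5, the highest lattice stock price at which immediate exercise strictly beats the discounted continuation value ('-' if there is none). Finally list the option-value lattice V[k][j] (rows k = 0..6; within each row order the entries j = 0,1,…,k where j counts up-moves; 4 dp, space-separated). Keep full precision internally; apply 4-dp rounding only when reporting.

price = 1.3894
boundary = - - - - - 66.1620
tree:
1.3894
2.4437 0.3442
4.2129 0.6904 0.0000
7.0687 1.3849 0.0000 0.0000
11.4065 2.7782 0.0000 0.0000 0.0000
17.3180 5.5732 0.0000 0.0000 0.0000 0.0000
22.9349 11.1799 0.0000 0.0000 0.0000 0.0000 0.0000

params: Δt=0.04483 u=1.09277 d=0.91510 q=0.49958 e^(-rΔt)=0.99615
t_6 payoffs: 22.9349 11.1799 0.0000 0.0000 0.0000 0.0000 0.0000
t_5: node(5,0) S=66.1620 payoff=17.3180 vs cont=16.9967 → 17.3180 [stop]  node(5,1) S=79.0076 payoff=4.4724 vs cont=5.5732 → 5.5732 [wait]  node(5,2) S=94.3471 payoff=0.0000 vs cont=0.0000 → 0.0000 [wait]  node(5,3) S=112.6649 payoff=0.0000 vs cont=0.0000 → 0.0000 [wait]  node(5,4) S=134.5391 payoff=0.0000 vs cont=0.0000 → 0.0000 [wait]  node(5,5) S=160.6603 payoff=0.0000 vs cont=0.0000 → 0.0000 [wait]  ⇒ S*(5)=66.1620
t_4: node(4,0) S=72.3001 payoff=11.1799 vs cont=11.4065 → 11.4065 [wait]  node(4,1) S=86.3373 payoff=0.0000 vs cont=2.7782 → 2.7782 [wait]  node(4,2) S=103.1000 payoff=0.0000 vs cont=0.0000 → 0.0000 [wait]  node(4,3) S=123.1172 payoff=0.0000 vs cont=0.0000 → 0.0000 [wait]  node(4,4) S=147.0207 payoff=0.0000 vs cont=0.0000 → 0.0000 [wait]  ⇒ S*(4)=-
t_3: node(3,0) S=79.0076 payoff=4.4724 vs cont=7.0687 → 7.0687 [wait]  node(3,1) S=94.3471 payoff=0.0000 vs cont=1.3849 → 1.3849 [wait]  node(3,2) S=112.6649 payoff=0.0000 vs cont=0.0000 → 0.0000 [wait]  node(3,3) S=134.5391 payoff=0.0000 vs cont=0.0000 → 0.0000 [wait]  ⇒ S*(3)=-
t_2: node(2,0) S=86.3373 payoff=0.0000 vs cont=4.2129 → 4.2129 [wait]  node(2,1) S=103.1000 payoff=0.0000 vs cont=0.6904 → 0.6904 [wait]  node(2,2) S=123.1172 payoff=0.0000 vs cont=0.0000 → 0.0000 [wait]  ⇒ S*(2)=-
t_1: node(1,0) S=94.3471 payoff=0.0000 vs cont=2.4437 → 2.4437 [wait]  node(1,1) S=112.6649 payoff=0.0000 vs cont=0.3442 → 0.3442 [wait]  ⇒ S*(1)=-
t_0: node(0,0) S=103.1000 payoff=0.0000 vs cont=1.3894 → 1.3894 [wait]  ⇒ S*(0)=-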